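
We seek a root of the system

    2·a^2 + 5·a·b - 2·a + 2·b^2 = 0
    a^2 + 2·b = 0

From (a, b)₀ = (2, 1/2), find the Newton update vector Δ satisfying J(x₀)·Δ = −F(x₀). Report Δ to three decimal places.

(-1.323, 0.145)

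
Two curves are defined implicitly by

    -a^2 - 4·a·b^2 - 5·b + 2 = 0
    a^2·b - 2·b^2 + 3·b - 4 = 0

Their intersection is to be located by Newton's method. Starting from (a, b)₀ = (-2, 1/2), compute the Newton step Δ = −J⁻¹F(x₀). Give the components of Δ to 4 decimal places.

(0.4524, 0.3810)

At (-2, 1/2): F = (-2.5000, -1.0000).
Jacobian J = [[-2·a - 4·b^2, -8·a·b - 5], [2·a·b, a^2 - 4·b + 3]].
At the point, J = [[3.0000, 3.0000], [-2.0000, 5.0000]] (det J = 21.0000).
Solving J·Δ = −F gives Δ = (0.4524, 0.3810).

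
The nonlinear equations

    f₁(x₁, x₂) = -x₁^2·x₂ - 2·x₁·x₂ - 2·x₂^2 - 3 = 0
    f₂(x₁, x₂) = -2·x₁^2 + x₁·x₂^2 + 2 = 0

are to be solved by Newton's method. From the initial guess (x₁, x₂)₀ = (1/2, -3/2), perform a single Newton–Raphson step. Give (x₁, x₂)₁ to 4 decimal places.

At (1/2, -3/2): F = (-5.6250, 2.6250).
Jacobian J = [[-2·x₁·x₂ - 2·x₂, -x₁^2 - 2·x₁ - 4·x₂], [-4·x₁ + x₂^2, 2·x₁·x₂]].
At the point, J = [[4.5000, 4.7500], [0.2500, -1.5000]] (det J = -7.9375).
Solving J·Δ = −F gives Δ = (-0.5079, 1.6654).
Then the next iterate is (x₁, x₂)₁ = (-0.0079, 0.1654).

(-0.0079, 0.1654)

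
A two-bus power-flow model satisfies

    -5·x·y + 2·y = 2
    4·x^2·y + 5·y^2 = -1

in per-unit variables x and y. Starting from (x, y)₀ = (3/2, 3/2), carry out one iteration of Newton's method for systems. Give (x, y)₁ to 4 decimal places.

(0.2114, 1.3935)

At (3/2, 3/2): F = (-10.2500, 25.7500).
Jacobian J = [[-5·y, -5·x + 2], [8·x·y, 4·x^2 + 10·y]].
At the point, J = [[-7.5000, -5.5000], [18.0000, 24.0000]] (det J = -81.0000).
Solving J·Δ = −F gives Δ = (-1.2886, -0.1065).
Then the next iterate is (x, y)₁ = (0.2114, 1.3935).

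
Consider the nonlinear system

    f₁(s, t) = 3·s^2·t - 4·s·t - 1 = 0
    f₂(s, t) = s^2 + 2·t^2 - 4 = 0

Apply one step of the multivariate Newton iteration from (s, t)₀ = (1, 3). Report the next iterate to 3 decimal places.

(1.446, 1.676)

At (1, 3): F = (-4.000, 15.000).
Jacobian J = [[6·s·t - 4·t, 3·s^2 - 4·s], [2·s, 4·t]].
At the point, J = [[6.000, -1.000], [2.000, 12.000]] (det J = 74.000).
Solving J·Δ = −F gives Δ = (0.446, -1.324).
Then the next iterate is (s, t)₁ = (1.446, 1.676).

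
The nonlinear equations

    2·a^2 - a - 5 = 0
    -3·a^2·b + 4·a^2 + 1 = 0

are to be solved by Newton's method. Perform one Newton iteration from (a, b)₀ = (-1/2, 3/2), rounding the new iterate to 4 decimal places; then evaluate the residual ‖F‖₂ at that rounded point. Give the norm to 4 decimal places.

4.9761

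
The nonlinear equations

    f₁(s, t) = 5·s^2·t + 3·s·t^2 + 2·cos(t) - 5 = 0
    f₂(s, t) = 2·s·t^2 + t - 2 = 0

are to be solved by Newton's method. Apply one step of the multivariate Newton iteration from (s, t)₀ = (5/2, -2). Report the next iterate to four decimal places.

(1.5261, -1.5679)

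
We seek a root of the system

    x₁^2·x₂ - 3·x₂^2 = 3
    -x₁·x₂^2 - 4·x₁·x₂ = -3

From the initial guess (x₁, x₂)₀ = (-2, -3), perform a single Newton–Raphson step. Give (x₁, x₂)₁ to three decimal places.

(0.053, -2.211)

At (-2, -3): F = (-42.000, -3.000).
Jacobian J = [[2·x₁·x₂, x₁^2 - 6·x₂], [-x₂^2 - 4·x₂, -2·x₁·x₂ - 4·x₁]].
At the point, J = [[12.000, 22.000], [3.000, -4.000]] (det J = -114.000).
Solving J·Δ = −F gives Δ = (2.053, 0.789).
Then the next iterate is (x₁, x₂)₁ = (0.053, -2.211).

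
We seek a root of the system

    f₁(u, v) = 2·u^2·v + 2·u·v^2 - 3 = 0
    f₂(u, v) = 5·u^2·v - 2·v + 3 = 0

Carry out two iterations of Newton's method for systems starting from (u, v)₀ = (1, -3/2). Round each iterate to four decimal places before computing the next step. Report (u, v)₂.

At (1, -3/2): F = (-1.5000, -1.5000).
Jacobian J = [[4·u·v + 2·v^2, 2·u^2 + 4·u·v], [10·u·v, 5·u^2 - 2]].
At the point, J = [[-1.5000, -4.0000], [-15.0000, 3.0000]] (det J = -64.5000).
Solving J·Δ = −F gives Δ = (-0.1628, -0.3140).
Then the next iterate is (u, v)₁ = (0.8372, -1.8140).
Round to (0.8372, -1.8140) and repeat: F = (-0.033105, 0.270802), J = [[0.506469, -4.672916], [-15.186808, 1.504519]].
Δ = (0.0173, -0.0052), so (u, v)₂ = (0.8545, -1.8192).

(0.8545, -1.8192)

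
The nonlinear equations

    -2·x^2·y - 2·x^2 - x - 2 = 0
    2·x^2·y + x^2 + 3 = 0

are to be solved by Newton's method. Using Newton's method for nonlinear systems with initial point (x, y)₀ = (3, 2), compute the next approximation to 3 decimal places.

At (3, 2): F = (-59.000, 48.000).
Jacobian J = [[-4·x·y - 4·x - 1, -2·x^2], [4·x·y + 2·x, 2·x^2]].
At the point, J = [[-37.000, -18.000], [30.000, 18.000]] (det J = -126.000).
Solving J·Δ = −F gives Δ = (-1.571, -0.048).
Then the next iterate is (x, y)₁ = (1.429, 1.952).

(1.429, 1.952)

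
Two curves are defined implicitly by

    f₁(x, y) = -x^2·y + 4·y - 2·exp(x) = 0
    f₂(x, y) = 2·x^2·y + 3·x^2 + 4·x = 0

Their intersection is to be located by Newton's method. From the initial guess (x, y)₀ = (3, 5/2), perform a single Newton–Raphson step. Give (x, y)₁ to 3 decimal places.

(2.280, -0.086)

At (3, 5/2): F = (-52.67107, 84.000).
Jacobian J = [[-2·x·y - 2·exp(x), -x^2 + 4], [4·x·y + 6·x + 4, 2·x^2]].
At the point, J = [[-55.17107, -5.000], [52.000, 18.000]] (det J = -733.07933).
Solving J·Δ = −F gives Δ = (-0.720, -2.586).
Then the next iterate is (x, y)₁ = (2.280, -0.086).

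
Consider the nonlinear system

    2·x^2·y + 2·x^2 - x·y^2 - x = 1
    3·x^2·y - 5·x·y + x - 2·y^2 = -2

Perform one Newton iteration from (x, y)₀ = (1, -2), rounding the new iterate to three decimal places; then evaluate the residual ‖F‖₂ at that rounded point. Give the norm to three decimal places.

4.851

At (1, -2): F = (-8.000, -1.000).
Jacobian J = [[4·x·y + 4·x - y^2 - 1, 2·x^2 - 2·x·y], [6·x·y - 5·y + 1, 3·x^2 - 5·x - 4·y]].
At the point, J = [[-9.000, 6.000], [-1.000, 6.000]] (det J = -48.000).
Solving J·Δ = −F gives Δ = (-0.875, 0.021).
Then the next iterate is (x, y)₁ = (0.125, -1.979).
Re-evaluating at (0.125, -1.979): F = (-1.64515, -4.56377), so ‖F‖₂ = 4.851.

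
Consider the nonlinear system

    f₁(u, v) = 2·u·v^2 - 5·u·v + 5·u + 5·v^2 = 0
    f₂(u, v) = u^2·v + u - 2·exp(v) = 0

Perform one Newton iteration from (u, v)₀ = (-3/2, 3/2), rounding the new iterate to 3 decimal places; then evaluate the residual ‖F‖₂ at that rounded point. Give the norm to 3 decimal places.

0.892

At (-3/2, 3/2): F = (8.250, -7.08838).
Jacobian J = [[2·v^2 - 5·v + 5, 4·u·v - 5·u + 10·v], [2·u·v + 1, u^2 - 2·exp(v)]].
At the point, J = [[2.000, 13.500], [-3.500, -6.71338]] (det J = 33.82324).
Solving J·Δ = −F gives Δ = (-1.192, -0.435).
Then the next iterate is (u, v)₁ = (-2.692, 1.065).
Re-evaluating at (-2.692, 1.065): F = (0.43936, -0.77577), so ‖F‖₂ = 0.892.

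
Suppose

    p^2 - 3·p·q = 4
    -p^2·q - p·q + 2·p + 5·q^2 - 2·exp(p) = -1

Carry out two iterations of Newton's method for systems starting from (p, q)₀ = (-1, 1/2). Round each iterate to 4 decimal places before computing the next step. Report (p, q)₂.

At (-1, 1/2): F = (-1.5000, -0.485759).
Jacobian J = [[2·p - 3·q, -3·p], [-2·p·q - q - 2·exp(p) + 2, -p^2 - p + 10·q]].
At the point, J = [[-3.5000, 3.0000], [1.764241, 5.0000]] (det J = -22.792723).
Solving J·Δ = −F gives Δ = (-0.2651, 0.1907).
Then the next iterate is (p, q)₁ = (-1.2651, 0.6907).
Round to (-1.2651, 0.6907) and repeat: F = (0.221892, 0.059065), J = [[-4.6023, 3.7953], [2.492487, 6.571622]].
Δ = (0.0311, -0.0208), so (p, q)₂ = (-1.2340, 0.6699).

(-1.2340, 0.6699)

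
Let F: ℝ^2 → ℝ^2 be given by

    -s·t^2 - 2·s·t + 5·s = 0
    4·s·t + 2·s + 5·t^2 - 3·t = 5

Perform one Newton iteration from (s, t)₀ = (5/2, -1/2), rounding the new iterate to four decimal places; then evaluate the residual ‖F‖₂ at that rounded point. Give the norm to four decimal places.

At (5/2, -1/2): F = (14.3750, -2.2500).
Jacobian J = [[-t^2 - 2·t + 5, -2·s·t - 2·s], [4·t + 2, 4·s + 10·t - 3]].
At the point, J = [[5.7500, -2.5000], [0.0000, 2.0000]] (det J = 11.5000).
Solving J·Δ = −F gives Δ = (-2.0109, 1.1250).
Then the next iterate is (s, t)₁ = (0.4891, 0.6250).
Re-evaluating at (0.4891, 0.6250): F = (1.643070, -2.720925), so ‖F‖₂ = 3.1785.

3.1785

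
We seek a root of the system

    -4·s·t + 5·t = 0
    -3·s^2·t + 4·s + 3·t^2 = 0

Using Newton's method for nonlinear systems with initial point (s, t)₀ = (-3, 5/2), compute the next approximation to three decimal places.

(-2.267, 0.431)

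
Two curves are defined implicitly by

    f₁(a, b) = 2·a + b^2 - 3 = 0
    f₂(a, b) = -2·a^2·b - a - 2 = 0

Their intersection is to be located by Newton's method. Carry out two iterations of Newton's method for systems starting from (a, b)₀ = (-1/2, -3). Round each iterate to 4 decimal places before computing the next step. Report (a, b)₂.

At (-1/2, -3): F = (5.0000, 0.0000).
Jacobian J = [[2, 2·b], [-4·a·b - 1, -2·a^2]].
At the point, J = [[2.0000, -6.0000], [-7.0000, -0.5000]] (det J = -43.0000).
Solving J·Δ = −F gives Δ = (-0.0581, 0.8140).
Then the next iterate is (a, b)₁ = (-0.5581, -2.1860).
Round to (-0.5581, -2.1860) and repeat: F = (0.662396, -0.080129), J = [[2.0000, -4.3720], [-5.880026, -0.622951]].
Δ = (-0.0283, 0.1386), so (a, b)₂ = (-0.5864, -2.0474).

(-0.5864, -2.0474)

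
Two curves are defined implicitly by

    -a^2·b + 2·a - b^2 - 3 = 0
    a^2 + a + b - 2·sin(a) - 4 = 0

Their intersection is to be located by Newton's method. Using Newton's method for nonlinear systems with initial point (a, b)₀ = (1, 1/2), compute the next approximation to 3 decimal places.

(2.677, 0.464)

At (1, 1/2): F = (-1.750, -3.18294).
Jacobian J = [[-2·a·b + 2, -a^2 - 2·b], [2·a - 2·cos(a) + 1, 1]].
At the point, J = [[1.000, -2.000], [1.91940, 1.000]] (det J = 4.83879).
Solving J·Δ = −F gives Δ = (1.677, -0.036).
Then the next iterate is (a, b)₁ = (2.677, 0.464).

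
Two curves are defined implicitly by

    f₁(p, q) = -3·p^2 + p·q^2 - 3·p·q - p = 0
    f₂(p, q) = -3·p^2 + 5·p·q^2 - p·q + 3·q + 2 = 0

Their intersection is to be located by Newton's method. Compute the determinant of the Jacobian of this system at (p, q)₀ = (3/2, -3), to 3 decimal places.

J = [[-6·p + q^2 - 3·q - 1, 2·p·q - 3·p], [-6·p + 5·q^2 - q, 10·p·q - p + 3]].
At the point, J = [[8.000, -13.500], [39.000, -43.500]].
det J = 178.500.

178.500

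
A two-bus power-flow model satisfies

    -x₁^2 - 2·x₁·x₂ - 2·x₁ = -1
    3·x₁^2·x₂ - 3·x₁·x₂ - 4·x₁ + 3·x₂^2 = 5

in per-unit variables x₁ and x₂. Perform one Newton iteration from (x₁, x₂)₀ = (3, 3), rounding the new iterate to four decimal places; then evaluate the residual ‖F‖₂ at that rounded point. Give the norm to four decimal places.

58.4193

At (3, 3): F = (-32.0000, 64.0000).
Jacobian J = [[-2·x₁ - 2·x₂ - 2, -2·x₁], [6·x₁·x₂ - 3·x₂ - 4, 3·x₁^2 - 3·x₁ + 6·x₂]].
At the point, J = [[-14.0000, -6.0000], [41.0000, 36.0000]] (det J = -258.0000).
Solving J·Δ = −F gives Δ = (-2.9767, 1.6124).
Then the next iterate is (x₁, x₂)₁ = (0.0233, 4.6124).
Re-evaluating at (0.0233, 4.6124): F = (0.737919, 58.414607), so ‖F‖₂ = 58.4193.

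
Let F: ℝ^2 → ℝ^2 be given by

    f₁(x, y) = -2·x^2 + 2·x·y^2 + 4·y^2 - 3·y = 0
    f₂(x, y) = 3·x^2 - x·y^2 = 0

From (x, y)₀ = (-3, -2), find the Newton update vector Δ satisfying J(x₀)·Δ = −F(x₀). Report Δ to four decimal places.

(0.3462, 2.6154)

At (-3, -2): F = (-20.0000, 39.0000).
Jacobian J = [[-4·x + 2·y^2, 4·x·y + 8·y - 3], [6·x - y^2, -2·x·y]].
At the point, J = [[20.0000, 5.0000], [-22.0000, -12.0000]] (det J = -130.0000).
Solving J·Δ = −F gives Δ = (0.3462, 2.6154).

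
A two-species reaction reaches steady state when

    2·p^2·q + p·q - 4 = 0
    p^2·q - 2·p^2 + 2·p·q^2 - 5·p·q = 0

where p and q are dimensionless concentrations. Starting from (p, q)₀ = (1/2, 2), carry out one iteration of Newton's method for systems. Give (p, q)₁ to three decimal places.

(0.700, 2.800)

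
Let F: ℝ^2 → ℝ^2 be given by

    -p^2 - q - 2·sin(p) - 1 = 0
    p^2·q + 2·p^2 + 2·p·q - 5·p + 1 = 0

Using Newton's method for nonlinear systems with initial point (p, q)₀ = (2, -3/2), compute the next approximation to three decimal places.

At (2, -3/2): F = (-5.31859, -13.000).
Jacobian J = [[-2·p - 2·cos(p), -1], [2·p·q + 4·p + 2·q - 5, p^2 + 2·p]].
At the point, J = [[-3.16771, -1.000], [-6.000, 8.000]] (det J = -31.34165).
Solving J·Δ = −F gives Δ = (-1.772, 0.296).
Then the next iterate is (p, q)₁ = (0.228, -1.204).

(0.228, -1.204)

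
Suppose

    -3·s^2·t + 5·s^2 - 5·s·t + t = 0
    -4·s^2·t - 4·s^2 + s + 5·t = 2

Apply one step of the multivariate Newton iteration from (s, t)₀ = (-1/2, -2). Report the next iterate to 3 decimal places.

(-3.941, -1.706)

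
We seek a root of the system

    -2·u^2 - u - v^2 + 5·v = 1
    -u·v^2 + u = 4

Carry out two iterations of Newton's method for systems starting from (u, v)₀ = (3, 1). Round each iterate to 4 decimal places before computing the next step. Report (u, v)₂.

At (3, 1): F = (-18.0000, -4.0000).
Jacobian J = [[-4·u - 1, -2·v + 5], [-v^2 + 1, -2·u·v]].
At the point, J = [[-13.0000, 3.0000], [0.0000, -6.0000]] (det J = 78.0000).
Solving J·Δ = −F gives Δ = (-1.5385, -0.6667).
Then the next iterate is (u, v)₁ = (1.4615, 0.3333).
Round to (1.4615, 0.3333) and repeat: F = (-5.178053, -2.700856), J = [[-6.8460, 4.3334], [0.888911, -0.974236]].
Δ = (-5.9442, -8.1959), so (u, v)₂ = (-4.4827, -7.8626).

(-4.4827, -7.8626)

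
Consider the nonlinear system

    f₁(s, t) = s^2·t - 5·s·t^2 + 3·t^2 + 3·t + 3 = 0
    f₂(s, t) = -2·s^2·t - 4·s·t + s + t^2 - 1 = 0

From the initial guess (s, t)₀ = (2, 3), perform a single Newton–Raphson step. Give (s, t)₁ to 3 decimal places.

At (2, 3): F = (-39.000, -38.000).
Jacobian J = [[2·s·t - 5·t^2, s^2 - 10·s·t + 6·t + 3], [-4·s·t - 4·t + 1, -2·s^2 - 4·s + 2·t]].
At the point, J = [[-33.000, -35.000], [-35.000, -10.000]] (det J = -895.000).
Solving J·Δ = −F gives Δ = (-1.050, -0.124).
Then the next iterate is (s, t)₁ = (0.950, 2.876).

(0.950, 2.876)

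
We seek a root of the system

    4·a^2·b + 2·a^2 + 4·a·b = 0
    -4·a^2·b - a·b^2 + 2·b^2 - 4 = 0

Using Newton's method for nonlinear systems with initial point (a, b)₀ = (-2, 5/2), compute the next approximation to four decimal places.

(-1.3744, 1.9716)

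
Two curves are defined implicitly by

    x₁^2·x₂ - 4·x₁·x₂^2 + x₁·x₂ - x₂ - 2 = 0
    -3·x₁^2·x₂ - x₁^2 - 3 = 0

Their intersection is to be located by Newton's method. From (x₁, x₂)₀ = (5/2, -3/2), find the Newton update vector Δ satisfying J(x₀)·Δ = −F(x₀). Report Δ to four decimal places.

(-0.1089, 0.9050)

At (5/2, -3/2): F = (-36.1250, 18.8750).
Jacobian J = [[2·x₁·x₂ - 4·x₂^2 + x₂, x₁^2 - 8·x₁·x₂ + x₁ - 1], [-6·x₁·x₂ - 2·x₁, -3·x₁^2]].
At the point, J = [[-18.0000, 37.7500], [17.5000, -18.7500]] (det J = -323.1250).
Solving J·Δ = −F gives Δ = (-0.1089, 0.9050).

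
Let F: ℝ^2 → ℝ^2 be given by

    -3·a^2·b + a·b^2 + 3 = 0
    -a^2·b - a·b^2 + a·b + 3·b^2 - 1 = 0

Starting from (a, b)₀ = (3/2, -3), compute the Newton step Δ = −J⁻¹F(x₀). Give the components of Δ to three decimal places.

(-0.316, 1.610)

At (3/2, -3): F = (36.750, 14.750).
Jacobian J = [[-6·a·b + b^2, -3·a^2 + 2·a·b], [-2·a·b - b^2 + b, -a^2 - 2·a·b + a + 6·b]].
At the point, J = [[36.000, -15.750], [-3.000, -9.750]] (det J = -398.250).
Solving J·Δ = −F gives Δ = (-0.316, 1.610).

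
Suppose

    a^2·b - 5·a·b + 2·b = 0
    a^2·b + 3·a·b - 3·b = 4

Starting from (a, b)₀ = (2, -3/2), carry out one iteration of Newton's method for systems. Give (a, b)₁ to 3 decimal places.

At (2, -3/2): F = (6.000, -14.500).
Jacobian J = [[2·a·b - 5·b, a^2 - 5·a + 2], [2·a·b + 3·b, a^2 + 3·a - 3]].
At the point, J = [[1.500, -4.000], [-10.500, 7.000]] (det J = -31.500).
Solving J·Δ = −F gives Δ = (-0.508, 1.310).
Then the next iterate is (a, b)₁ = (1.492, -0.190).

(1.492, -0.190)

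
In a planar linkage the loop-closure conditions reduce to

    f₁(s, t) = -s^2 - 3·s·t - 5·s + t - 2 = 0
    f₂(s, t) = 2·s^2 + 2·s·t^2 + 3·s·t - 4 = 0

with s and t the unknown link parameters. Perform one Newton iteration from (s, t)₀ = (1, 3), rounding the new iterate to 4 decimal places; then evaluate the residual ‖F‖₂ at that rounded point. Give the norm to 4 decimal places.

At (1, 3): F = (-14.0000, 25.0000).
Jacobian J = [[-2·s - 3·t - 5, -3·s + 1], [4·s + 2·t^2 + 3·t, 4·s·t + 3·s]].
At the point, J = [[-16.0000, -2.0000], [31.0000, 15.0000]] (det J = -178.0000).
Solving J·Δ = −F gives Δ = (-0.8989, 0.1910).
Then the next iterate is (s, t)₁ = (0.1011, 3.1910).
Re-evaluating at (0.1011, 3.1910): F = (-0.292552, -0.952830), so ‖F‖₂ = 0.9967.

0.9967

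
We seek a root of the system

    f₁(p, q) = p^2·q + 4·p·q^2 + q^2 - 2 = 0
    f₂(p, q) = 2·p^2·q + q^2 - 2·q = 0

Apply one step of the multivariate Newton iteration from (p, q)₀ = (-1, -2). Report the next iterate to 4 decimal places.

(-0.9348, -0.8696)

At (-1, -2): F = (-16.0000, 4.0000).
Jacobian J = [[2·p·q + 4·q^2, p^2 + 8·p·q + 2·q], [4·p·q, 2·p^2 + 2·q - 2]].
At the point, J = [[20.0000, 13.0000], [8.0000, -4.0000]] (det J = -184.0000).
Solving J·Δ = −F gives Δ = (0.0652, 1.1304).
Then the next iterate is (p, q)₁ = (-0.9348, -0.8696).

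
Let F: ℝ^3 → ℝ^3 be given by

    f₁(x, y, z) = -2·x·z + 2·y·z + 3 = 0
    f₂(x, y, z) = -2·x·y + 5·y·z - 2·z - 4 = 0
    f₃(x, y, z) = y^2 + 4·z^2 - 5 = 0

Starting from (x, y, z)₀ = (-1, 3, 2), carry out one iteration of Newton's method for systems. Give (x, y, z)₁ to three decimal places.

At (-1, 3, 2): F = (19.000, 28.000, 20.000).
Jacobian J = [[-2·z, 2·z, -2·x + 2·y], [-2·y, -2·x + 5·z, 5·y - 2], [0, 2·y, 8·z]].
At the point, J = [[-4.000, 4.000, 8.000], [-6.000, 12.000, 13.000], [0.000, 6.000, 16.000]] (det J = -360.000).
Solving J·Δ = −F gives Δ = (2.328, 0.311, -1.367).
Then the next iterate is (x, y, z)₁ = (1.328, 3.311, 0.633).

(1.328, 3.311, 0.633)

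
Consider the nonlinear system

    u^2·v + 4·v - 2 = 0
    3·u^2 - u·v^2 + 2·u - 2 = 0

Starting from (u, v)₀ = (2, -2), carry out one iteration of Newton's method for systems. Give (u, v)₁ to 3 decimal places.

At (2, -2): F = (-18.000, 6.000).
Jacobian J = [[2·u·v, u^2 + 4], [6·u - v^2 + 2, -2·u·v]].
At the point, J = [[-8.000, 8.000], [10.000, 8.000]] (det J = -144.000).
Solving J·Δ = −F gives Δ = (-1.333, 0.917).
Then the next iterate is (u, v)₁ = (0.667, -1.083).

(0.667, -1.083)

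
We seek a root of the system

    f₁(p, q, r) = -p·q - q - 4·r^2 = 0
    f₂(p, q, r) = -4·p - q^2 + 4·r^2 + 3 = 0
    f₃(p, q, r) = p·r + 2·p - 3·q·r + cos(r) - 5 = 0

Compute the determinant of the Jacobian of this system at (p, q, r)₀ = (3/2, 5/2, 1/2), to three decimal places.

J = [[-q, -p - 1, -8·r], [-4, -2·q, 8·r], [r + 2, -3·r, p - 3·q - sin(r)]].
At the point, J = [[-2.500, -2.500, -4.000], [-4.000, -5.000, 4.000], [2.500, -1.500, -6.47943]].
det J = -130.199.

-130.199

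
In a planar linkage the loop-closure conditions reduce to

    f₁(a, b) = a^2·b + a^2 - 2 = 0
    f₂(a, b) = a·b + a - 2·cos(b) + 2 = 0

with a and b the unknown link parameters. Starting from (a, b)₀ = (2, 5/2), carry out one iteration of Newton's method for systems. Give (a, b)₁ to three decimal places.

(2.132, -0.960)

At (2, 5/2): F = (12.000, 10.60229).
Jacobian J = [[2·a·b + 2·a, a^2], [b + 1, a + 2·sin(b)]].
At the point, J = [[14.000, 4.000], [3.500, 3.19694]] (det J = 30.75722).
Solving J·Δ = −F gives Δ = (0.132, -3.460).
Then the next iterate is (a, b)₁ = (2.132, -0.960).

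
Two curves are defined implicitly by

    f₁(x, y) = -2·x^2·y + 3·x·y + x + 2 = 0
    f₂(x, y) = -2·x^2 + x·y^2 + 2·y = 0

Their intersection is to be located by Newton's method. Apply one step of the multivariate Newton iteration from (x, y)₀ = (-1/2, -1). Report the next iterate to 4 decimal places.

(0.2500, -0.7500)

At (-1/2, -1): F = (3.5000, -3.0000).
Jacobian J = [[-4·x·y + 3·y + 1, -2·x^2 + 3·x], [-4·x + y^2, 2·x·y + 2]].
At the point, J = [[-4.0000, -2.0000], [3.0000, 3.0000]] (det J = -6.0000).
Solving J·Δ = −F gives Δ = (0.7500, 0.2500).
Then the next iterate is (x, y)₁ = (0.2500, -0.7500).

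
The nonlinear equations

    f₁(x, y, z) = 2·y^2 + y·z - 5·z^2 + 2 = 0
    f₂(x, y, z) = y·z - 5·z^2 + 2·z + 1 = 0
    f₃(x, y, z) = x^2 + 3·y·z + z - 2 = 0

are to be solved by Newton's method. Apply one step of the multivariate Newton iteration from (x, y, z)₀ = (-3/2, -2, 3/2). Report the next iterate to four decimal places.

At (-3/2, -2, 3/2): F = (-4.2500, -10.2500, -7.2500).
Jacobian J = [[0, 4·y + z, y - 10·z], [0, z, y - 10·z + 2], [2·x, 3·z, 3·y + 1]].
At the point, J = [[0.0000, -6.5000, -17.0000], [0.0000, 1.5000, -15.0000], [-3.0000, 4.5000, -5.0000]] (det J = -369.0000).
Solving J·Δ = −F gives Δ = (-0.0799, 0.8984, -0.5935).
Then the next iterate is (x, y, z)₁ = (-1.5799, -1.1016, 0.9065).

(-1.5799, -1.1016, 0.9065)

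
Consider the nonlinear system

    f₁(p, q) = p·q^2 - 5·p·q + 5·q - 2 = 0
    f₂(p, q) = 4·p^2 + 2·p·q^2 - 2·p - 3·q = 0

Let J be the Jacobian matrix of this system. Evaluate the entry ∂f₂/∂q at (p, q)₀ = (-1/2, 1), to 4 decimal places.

-5.0000

∂f₂/∂q = 4·p·q - 3.
At (-1/2, 1) this is -5.0000.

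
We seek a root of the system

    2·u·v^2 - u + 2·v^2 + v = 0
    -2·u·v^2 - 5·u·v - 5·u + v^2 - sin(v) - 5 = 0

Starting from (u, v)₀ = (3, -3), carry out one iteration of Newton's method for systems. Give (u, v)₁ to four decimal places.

(4.1709, -1.1722)

At (3, -3): F = (66.0000, -19.858880).
Jacobian J = [[2·v^2 - 1, 4·u·v + 4·v + 1], [-2·v^2 - 5·v - 5, -4·u·v - 5·u + 2·v - cos(v)]].
At the point, J = [[17.0000, -47.0000], [-8.0000, 15.989992]] (det J = -104.170128).
Solving J·Δ = −F gives Δ = (1.1709, 1.8278).
Then the next iterate is (u, v)₁ = (4.1709, -1.1722).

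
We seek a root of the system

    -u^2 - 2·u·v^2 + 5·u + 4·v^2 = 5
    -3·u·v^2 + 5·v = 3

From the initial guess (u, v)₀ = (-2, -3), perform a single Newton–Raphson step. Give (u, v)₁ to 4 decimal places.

(-1.9164, -1.9115)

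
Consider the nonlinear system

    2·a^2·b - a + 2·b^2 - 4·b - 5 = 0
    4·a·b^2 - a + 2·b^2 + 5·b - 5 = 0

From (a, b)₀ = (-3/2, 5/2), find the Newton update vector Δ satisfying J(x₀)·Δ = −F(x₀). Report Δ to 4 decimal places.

At (-3/2, 5/2): F = (10.2500, -16.0000).
Jacobian J = [[4·a·b - 1, 2·a^2 + 4·b - 4], [4·b^2 - 1, 8·a·b + 4·b + 5]].
At the point, J = [[-16.0000, 10.5000], [24.0000, -15.0000]] (det J = -12.0000).
Solving J·Δ = −F gives Δ = (1.1875, 0.8333).

(1.1875, 0.8333)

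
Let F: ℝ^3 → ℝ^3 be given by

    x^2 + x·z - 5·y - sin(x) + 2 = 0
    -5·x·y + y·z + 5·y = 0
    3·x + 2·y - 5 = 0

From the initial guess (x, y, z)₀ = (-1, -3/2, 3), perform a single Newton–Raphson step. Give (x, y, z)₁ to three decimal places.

(2.373, -1.059, 10.686)

At (-1, -3/2, 3): F = (8.34147, -19.500, -11.000).
Jacobian J = [[2·x + z - cos(x), -5, x], [-5·y, -5·x + z + 5, y], [3, 2, 0]].
At the point, J = [[0.45970, -5.000, -1.000], [7.500, 13.000, -1.500], [3.000, 2.000, 0.000]] (det J = 47.87909).
Solving J·Δ = −F gives Δ = (3.373, 0.441, 7.686).
Then the next iterate is (x, y, z)₁ = (2.373, -1.059, 10.686).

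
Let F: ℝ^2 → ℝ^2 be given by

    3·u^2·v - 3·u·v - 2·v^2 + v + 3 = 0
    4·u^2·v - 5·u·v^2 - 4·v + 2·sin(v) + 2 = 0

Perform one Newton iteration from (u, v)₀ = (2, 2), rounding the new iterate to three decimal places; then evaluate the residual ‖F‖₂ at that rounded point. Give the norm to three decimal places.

4.754

At (2, 2): F = (9.000, -12.18141).
Jacobian J = [[6·u·v - 3·v, 3·u^2 - 3·u - 4·v + 1], [8·u·v - 5·v^2, 4·u^2 - 10·u·v + 2·cos(v) - 4]].
At the point, J = [[18.000, -1.000], [12.000, -28.83229]] (det J = -506.98129).
Solving J·Δ = −F gives Δ = (-0.536, -0.646).
Then the next iterate is (u, v)₁ = (1.464, 1.354).
Re-evaluating at (1.464, 1.354): F = (3.44667, -3.27460), so ‖F‖₂ = 4.754.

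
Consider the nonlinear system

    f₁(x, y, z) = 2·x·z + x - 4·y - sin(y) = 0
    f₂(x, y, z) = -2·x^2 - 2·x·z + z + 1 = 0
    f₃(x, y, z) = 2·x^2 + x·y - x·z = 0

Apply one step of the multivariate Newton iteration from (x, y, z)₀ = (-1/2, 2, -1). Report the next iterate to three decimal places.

At (-1/2, 2, -1): F = (-8.40930, -1.500, -1.000).
Jacobian J = [[2·z + 1, -cos(y) - 4, 2·x], [-4·x - 2·z, 0, -2·x + 1], [4·x + y - z, x, -x]].
At the point, J = [[-1.000, -3.58385, -1.000], [4.000, 0.000, 2.000], [1.000, -0.500, 0.500]] (det J = 1.000).
Solving J·Δ = −F gives Δ = (4.679, -1.250, -8.609).
Then the next iterate is (x, y, z)₁ = (4.179, 0.750, -9.609).

(4.179, 0.750, -9.609)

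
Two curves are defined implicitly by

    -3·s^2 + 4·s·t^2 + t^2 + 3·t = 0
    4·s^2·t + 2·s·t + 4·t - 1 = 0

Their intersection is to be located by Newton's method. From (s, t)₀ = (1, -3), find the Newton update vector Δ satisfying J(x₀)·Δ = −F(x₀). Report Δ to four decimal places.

(-0.9941, 0.1176)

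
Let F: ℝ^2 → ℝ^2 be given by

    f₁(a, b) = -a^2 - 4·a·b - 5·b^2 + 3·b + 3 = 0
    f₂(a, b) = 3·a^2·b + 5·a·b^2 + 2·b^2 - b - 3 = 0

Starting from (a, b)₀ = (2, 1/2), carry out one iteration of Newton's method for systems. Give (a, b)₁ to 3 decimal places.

(1.172, 0.522)

At (2, 1/2): F = (-4.750, 5.500).
Jacobian J = [[-2·a - 4·b, -4·a - 10·b + 3], [6·a·b + 5·b^2, 3·a^2 + 10·a·b + 4·b - 1]].
At the point, J = [[-6.000, -10.000], [7.250, 23.000]] (det J = -65.500).
Solving J·Δ = −F gives Δ = (-0.828, 0.022).
Then the next iterate is (a, b)₁ = (1.172, 0.522).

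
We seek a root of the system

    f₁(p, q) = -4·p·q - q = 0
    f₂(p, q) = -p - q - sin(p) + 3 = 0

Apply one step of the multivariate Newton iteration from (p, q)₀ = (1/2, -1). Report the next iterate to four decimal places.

At (1/2, -1): F = (3.0000, 3.020574).
Jacobian J = [[-4·q, -4·p - 1], [-cos(p) - 1, -1]].
At the point, J = [[4.0000, -3.0000], [-1.877583, -1.0000]] (det J = -9.632748).
Solving J·Δ = −F gives Δ = (0.6293, 1.8390).
Then the next iterate is (p, q)₁ = (1.1293, 0.8390).

(1.1293, 0.8390)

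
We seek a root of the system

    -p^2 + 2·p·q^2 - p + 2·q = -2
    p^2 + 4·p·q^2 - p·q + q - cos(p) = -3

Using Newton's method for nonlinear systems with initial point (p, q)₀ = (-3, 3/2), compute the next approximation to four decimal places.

(-1.8102, 1.3002)

At (-3, 3/2): F = (-14.5000, -8.010008).
Jacobian J = [[-2·p + 2·q^2 - 1, 4·p·q + 2], [2·p + 4·q^2 - q + sin(p), 8·p·q - p + 1]].
At the point, J = [[9.5000, -16.0000], [1.358880, -32.0000]] (det J = -282.257920).
Solving J·Δ = −F gives Δ = (1.1898, -0.1998).
Then the next iterate is (p, q)₁ = (-1.8102, 1.3002).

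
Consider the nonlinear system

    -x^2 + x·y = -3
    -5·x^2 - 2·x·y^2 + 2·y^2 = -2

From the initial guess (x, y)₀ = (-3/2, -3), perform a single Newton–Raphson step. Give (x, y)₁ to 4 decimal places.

(-24.5833, 0.5000)

At (-3/2, -3): F = (5.2500, 35.7500).
Jacobian J = [[-2·x + y, x], [-10·x - 2·y^2, -4·x·y + 4·y]].
At the point, J = [[0.0000, -1.5000], [-3.0000, -30.0000]] (det J = -4.5000).
Solving J·Δ = −F gives Δ = (-23.0833, 3.5000).
Then the next iterate is (x, y)₁ = (-24.5833, 0.5000).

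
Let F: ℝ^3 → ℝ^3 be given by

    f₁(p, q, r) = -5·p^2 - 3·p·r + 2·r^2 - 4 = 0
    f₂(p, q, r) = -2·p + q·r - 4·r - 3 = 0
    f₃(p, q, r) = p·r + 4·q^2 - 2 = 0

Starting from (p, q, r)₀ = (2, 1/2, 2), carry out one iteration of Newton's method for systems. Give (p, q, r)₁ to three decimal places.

(0.724, 1.685, -0.593)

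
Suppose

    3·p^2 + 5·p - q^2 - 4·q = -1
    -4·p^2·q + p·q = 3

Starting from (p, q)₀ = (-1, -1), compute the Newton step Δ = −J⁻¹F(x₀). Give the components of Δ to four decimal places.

(-0.4615, 1.2308)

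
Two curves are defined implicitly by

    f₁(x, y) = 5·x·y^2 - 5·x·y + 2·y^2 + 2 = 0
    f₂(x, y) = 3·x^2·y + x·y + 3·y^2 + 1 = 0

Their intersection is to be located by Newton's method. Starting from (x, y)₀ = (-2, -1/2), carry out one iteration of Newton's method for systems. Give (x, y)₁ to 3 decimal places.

(-1.677, -0.290)

At (-2, -1/2): F = (-5.000, -3.250).
Jacobian J = [[5·y^2 - 5·y, 10·x·y - 5·x + 4·y], [6·x·y + y, 3·x^2 + x + 6·y]].
At the point, J = [[3.750, 18.000], [5.500, 7.000]] (det J = -72.750).
Solving J·Δ = −F gives Δ = (0.323, 0.210).
Then the next iterate is (x, y)₁ = (-1.677, -0.290).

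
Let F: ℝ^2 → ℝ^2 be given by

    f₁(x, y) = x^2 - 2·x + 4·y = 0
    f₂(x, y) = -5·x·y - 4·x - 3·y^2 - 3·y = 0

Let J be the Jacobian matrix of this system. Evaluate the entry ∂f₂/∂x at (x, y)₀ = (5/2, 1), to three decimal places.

-9.000

∂f₂/∂x = -5·y - 4.
At (5/2, 1) this is -9.000.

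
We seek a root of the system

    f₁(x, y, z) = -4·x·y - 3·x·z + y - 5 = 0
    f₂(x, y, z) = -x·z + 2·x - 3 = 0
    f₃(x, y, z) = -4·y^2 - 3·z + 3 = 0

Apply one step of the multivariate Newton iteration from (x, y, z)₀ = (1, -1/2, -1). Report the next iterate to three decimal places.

At (1, -1/2, -1): F = (-0.500, 0.000, 5.000).
Jacobian J = [[-4·y - 3·z, -4·x + 1, -3·x], [-z + 2, 0, -x], [0, -8·y, -3]].
At the point, J = [[5.000, -3.000, -3.000], [3.000, 0.000, -1.000], [0.000, 4.000, -3.000]] (det J = -43.000).
Solving J·Δ = −F gives Δ = (0.302, -0.570, 0.907).
Then the next iterate is (x, y, z)₁ = (1.302, -1.070, -0.093).

(1.302, -1.070, -0.093)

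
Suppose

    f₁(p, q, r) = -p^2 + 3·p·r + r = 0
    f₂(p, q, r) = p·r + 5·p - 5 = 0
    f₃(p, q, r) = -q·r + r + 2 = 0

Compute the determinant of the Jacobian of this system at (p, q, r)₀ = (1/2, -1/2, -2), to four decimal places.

22.0000

J = [[-2·p + 3·r, 0, 3·p + 1], [r + 5, 0, p], [0, -r, -q + 1]].
At the point, J = [[-7.0000, 0.0000, 2.5000], [3.0000, 0.0000, 0.5000], [0.0000, 2.0000, 1.5000]].
det J = 22.0000.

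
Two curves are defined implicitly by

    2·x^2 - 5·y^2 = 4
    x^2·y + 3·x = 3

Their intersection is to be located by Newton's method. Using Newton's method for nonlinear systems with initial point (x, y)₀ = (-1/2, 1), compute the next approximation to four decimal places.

(1.7885, -0.3077)

At (-1/2, 1): F = (-8.5000, -4.2500).
Jacobian J = [[4·x, -10·y], [2·x·y + 3, x^2]].
At the point, J = [[-2.0000, -10.0000], [2.0000, 0.2500]] (det J = 19.5000).
Solving J·Δ = −F gives Δ = (2.2885, -1.3077).
Then the next iterate is (x, y)₁ = (1.7885, -0.3077).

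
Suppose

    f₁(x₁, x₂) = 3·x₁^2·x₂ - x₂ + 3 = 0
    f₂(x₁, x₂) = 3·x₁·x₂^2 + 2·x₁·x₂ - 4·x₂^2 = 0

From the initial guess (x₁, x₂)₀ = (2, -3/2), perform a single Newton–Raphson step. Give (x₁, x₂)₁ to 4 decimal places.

At (2, -3/2): F = (-13.5000, -1.5000).
Jacobian J = [[6·x₁·x₂, 3·x₁^2 - 1], [3·x₂^2 + 2·x₂, 6·x₁·x₂ + 2·x₁ - 8·x₂]].
At the point, J = [[-18.0000, 11.0000], [3.7500, -2.0000]] (det J = -5.2500).
Solving J·Δ = −F gives Δ = (8.2857, 14.7857).
Then the next iterate is (x₁, x₂)₁ = (10.2857, 13.2857).

(10.2857, 13.2857)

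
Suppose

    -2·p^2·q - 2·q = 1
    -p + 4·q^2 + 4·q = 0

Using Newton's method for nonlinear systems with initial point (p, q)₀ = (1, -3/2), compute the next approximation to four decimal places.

At (1, -3/2): F = (5.0000, 2.0000).
Jacobian J = [[-4·p·q, -2·p^2 - 2], [-1, 8·q + 4]].
At the point, J = [[6.0000, -4.0000], [-1.0000, -8.0000]] (det J = -52.0000).
Solving J·Δ = −F gives Δ = (-0.6154, 0.3269).
Then the next iterate is (p, q)₁ = (0.3846, -1.1731).

(0.3846, -1.1731)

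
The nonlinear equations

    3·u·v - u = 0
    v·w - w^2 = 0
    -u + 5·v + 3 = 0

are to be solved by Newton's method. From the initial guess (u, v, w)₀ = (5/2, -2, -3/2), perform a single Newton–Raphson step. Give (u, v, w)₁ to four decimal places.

At (5/2, -2, -3/2): F = (-17.5000, 0.7500, -9.5000).
Jacobian J = [[3·v - 1, 3·u, 0], [0, w, v - 2·w], [-1, 5, 0]].
At the point, J = [[-7.0000, 7.5000, 0.0000], [0.0000, -1.5000, 1.0000], [-1.0000, 5.0000, 0.0000]] (det J = 27.5000).
Solving J·Δ = −F gives Δ = (-0.5909, 1.7818, 1.9227).
Then the next iterate is (u, v, w)₁ = (1.9091, -0.2182, 0.4227).

(1.9091, -0.2182, 0.4227)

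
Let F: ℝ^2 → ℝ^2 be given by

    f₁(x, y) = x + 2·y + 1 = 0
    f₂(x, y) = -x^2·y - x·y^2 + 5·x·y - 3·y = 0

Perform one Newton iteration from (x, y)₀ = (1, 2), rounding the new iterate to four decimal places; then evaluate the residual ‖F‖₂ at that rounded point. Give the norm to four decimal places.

At (1, 2): F = (6.0000, -2.0000).
Jacobian J = [[1, 2], [-2·x·y - y^2 + 5·y, -x^2 - 2·x·y + 5·x - 3]].
At the point, J = [[1.0000, 2.0000], [2.0000, -3.0000]] (det J = -7.0000).
Solving J·Δ = −F gives Δ = (-2.0000, -2.0000).
Then the next iterate is (x, y)₁ = (-1.0000, 0.0000).
Re-evaluating at (-1.0000, 0.0000): F = (0.0000, 0.0000), so ‖F‖₂ = 0.0000.

0.0000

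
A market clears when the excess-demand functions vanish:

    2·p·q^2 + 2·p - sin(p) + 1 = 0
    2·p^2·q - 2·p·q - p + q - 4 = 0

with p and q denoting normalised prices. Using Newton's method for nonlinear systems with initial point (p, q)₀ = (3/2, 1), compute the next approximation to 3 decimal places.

(5.537, -2.644)

At (3/2, 1): F = (6.00251, -3.000).
Jacobian J = [[2·q^2 - cos(p) + 2, 4·p·q], [4·p·q - 2·q - 1, 2·p^2 - 2·p + 1]].
At the point, J = [[3.92926, 6.000], [3.000, 2.500]] (det J = -8.17684).
Solving J·Δ = −F gives Δ = (4.037, -3.644).
Then the next iterate is (p, q)₁ = (5.537, -2.644).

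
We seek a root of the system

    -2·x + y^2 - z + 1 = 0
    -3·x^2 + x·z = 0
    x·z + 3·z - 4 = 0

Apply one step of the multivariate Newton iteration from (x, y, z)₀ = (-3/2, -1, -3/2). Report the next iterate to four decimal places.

At (-3/2, -1, -3/2): F = (6.5000, -4.5000, -6.2500).
Jacobian J = [[-2, 2·y, -1], [-6·x + z, 0, x], [z, 0, x + 3]].
At the point, J = [[-2.0000, -2.0000, -1.0000], [7.5000, 0.0000, -1.5000], [-1.5000, 0.0000, 1.5000]] (det J = 18.0000).
Solving J·Δ = −F gives Δ = (1.7917, -1.5208, 5.9583).
Then the next iterate is (x, y, z)₁ = (0.2917, -2.5208, 4.4583).

(0.2917, -2.5208, 4.4583)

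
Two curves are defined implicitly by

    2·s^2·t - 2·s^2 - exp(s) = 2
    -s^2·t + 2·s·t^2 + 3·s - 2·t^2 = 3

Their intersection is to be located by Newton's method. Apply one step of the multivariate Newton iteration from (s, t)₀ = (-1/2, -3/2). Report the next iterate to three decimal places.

(0.299, -0.805)

At (-1/2, -3/2): F = (-3.85653, -10.875).
Jacobian J = [[4·s·t - 4·s - exp(s), 2·s^2], [-2·s·t + 2·t^2 + 3, -s^2 + 4·s·t - 4·t]].
At the point, J = [[4.39347, 0.500], [6.000, 8.750]] (det J = 35.44286).
Solving J·Δ = −F gives Δ = (0.799, 0.695).
Then the next iterate is (s, t)₁ = (0.299, -0.805).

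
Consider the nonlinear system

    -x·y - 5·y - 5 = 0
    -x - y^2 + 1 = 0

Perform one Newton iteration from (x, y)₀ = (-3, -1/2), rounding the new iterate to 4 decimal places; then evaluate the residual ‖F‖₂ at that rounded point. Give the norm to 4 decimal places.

3.8672

At (-3, -1/2): F = (-4.0000, 3.7500).
Jacobian J = [[-y, -x - 5], [-1, -2·y]].
At the point, J = [[0.5000, -2.0000], [-1.0000, 1.0000]] (det J = -1.5000).
Solving J·Δ = −F gives Δ = (2.3333, -1.4167).
Then the next iterate is (x, y)₁ = (-0.6667, -1.9167).
Re-evaluating at (-0.6667, -1.9167): F = (3.305636, -2.007039), so ‖F‖₂ = 3.8672.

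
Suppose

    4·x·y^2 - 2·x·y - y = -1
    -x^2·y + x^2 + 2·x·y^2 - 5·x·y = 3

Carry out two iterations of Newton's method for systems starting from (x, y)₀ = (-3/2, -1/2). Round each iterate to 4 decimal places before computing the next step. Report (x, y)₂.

At (-3/2, -1/2): F = (-1.5000, -4.1250).
Jacobian J = [[4·y^2 - 2·y, 8·x·y - 2·x - 1], [-2·x·y + 2·x + 2·y^2 - 5·y, -x^2 + 4·x·y - 5·x]].
At the point, J = [[2.0000, 8.0000], [-1.5000, 8.2500]] (det J = 28.5000).
Solving J·Δ = −F gives Δ = (-0.7237, 0.3684).
Then the next iterate is (x, y)₁ = (-2.2237, -0.1316).
Round to (-2.2237, -0.1316) and repeat: F = (0.392277, 1.055366), J = [[0.332474, 5.788511], [-4.340041, 7.344214]].
Δ = (0.1171, -0.0745), so (x, y)₂ = (-2.1066, -0.2061).

(-2.1066, -0.2061)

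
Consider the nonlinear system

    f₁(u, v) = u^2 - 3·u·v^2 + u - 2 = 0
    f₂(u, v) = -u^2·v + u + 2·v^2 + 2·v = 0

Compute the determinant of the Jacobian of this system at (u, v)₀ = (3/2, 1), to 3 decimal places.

-14.250

J = [[2·u - 3·v^2 + 1, -6·u·v], [-2·u·v + 1, -u^2 + 4·v + 2]].
At the point, J = [[1.000, -9.000], [-2.000, 3.750]].
det J = -14.250.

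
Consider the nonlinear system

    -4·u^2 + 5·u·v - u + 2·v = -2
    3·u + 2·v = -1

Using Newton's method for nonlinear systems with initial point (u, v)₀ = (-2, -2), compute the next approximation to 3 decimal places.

At (-2, -2): F = (4.000, -9.000).
Jacobian J = [[-8·u + 5·v - 1, 5·u + 2], [3, 2]].
At the point, J = [[5.000, -8.000], [3.000, 2.000]] (det J = 34.000).
Solving J·Δ = −F gives Δ = (1.882, 1.676).
Then the next iterate is (u, v)₁ = (-0.118, -0.324).

(-0.118, -0.324)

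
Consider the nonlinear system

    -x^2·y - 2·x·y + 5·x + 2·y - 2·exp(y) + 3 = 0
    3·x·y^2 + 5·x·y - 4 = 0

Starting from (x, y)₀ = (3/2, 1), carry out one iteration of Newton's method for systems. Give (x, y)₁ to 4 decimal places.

(0.0694, 1.2088)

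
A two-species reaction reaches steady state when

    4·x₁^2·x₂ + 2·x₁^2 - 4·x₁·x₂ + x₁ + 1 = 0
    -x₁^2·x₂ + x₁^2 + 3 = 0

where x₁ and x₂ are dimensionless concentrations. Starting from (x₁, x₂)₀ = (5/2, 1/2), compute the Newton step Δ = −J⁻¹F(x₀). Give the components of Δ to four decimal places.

(-1.5280, 0.3688)

At (5/2, 1/2): F = (23.5000, 6.1250).
Jacobian J = [[8·x₁·x₂ + 4·x₁ - 4·x₂ + 1, 4·x₁^2 - 4·x₁], [-2·x₁·x₂ + 2·x₁, -x₁^2]].
At the point, J = [[19.0000, 15.0000], [2.5000, -6.2500]] (det J = -156.2500).
Solving J·Δ = −F gives Δ = (-1.5280, 0.3688).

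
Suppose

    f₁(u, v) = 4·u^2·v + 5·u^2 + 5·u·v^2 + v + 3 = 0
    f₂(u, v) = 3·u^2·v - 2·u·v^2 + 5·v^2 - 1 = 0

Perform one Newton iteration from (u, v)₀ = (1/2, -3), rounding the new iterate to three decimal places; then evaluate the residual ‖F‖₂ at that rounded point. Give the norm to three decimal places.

At (1/2, -3): F = (20.750, 32.750).
Jacobian J = [[8·u·v + 10·u + 5·v^2, 4·u^2 + 10·u·v + 1], [6·u·v - 2·v^2, 3·u^2 - 4·u·v + 10·v]].
At the point, J = [[38.000, -13.000], [-27.000, -23.250]] (det J = -1234.500).
Solving J·Δ = −F gives Δ = (-0.046, 1.462).
Then the next iterate is (u, v)₁ = (0.454, -1.538).
Re-evaluating at (0.454, -1.538): F = (6.59411, 7.72838), so ‖F‖₂ = 10.159.

10.159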